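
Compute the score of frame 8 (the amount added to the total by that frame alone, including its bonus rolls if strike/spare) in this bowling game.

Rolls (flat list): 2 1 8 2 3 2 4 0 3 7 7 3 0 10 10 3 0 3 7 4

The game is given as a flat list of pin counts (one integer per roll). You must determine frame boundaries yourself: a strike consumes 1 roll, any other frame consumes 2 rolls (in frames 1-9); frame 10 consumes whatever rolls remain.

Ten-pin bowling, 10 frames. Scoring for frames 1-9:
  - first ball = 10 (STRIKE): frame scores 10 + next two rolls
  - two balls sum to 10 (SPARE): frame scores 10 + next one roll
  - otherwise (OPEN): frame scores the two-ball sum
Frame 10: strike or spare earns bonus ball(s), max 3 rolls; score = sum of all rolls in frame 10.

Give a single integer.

Answer: 13

Derivation:
Frame 1: OPEN (2+1=3). Cumulative: 3
Frame 2: SPARE (8+2=10). 10 + next roll (3) = 13. Cumulative: 16
Frame 3: OPEN (3+2=5). Cumulative: 21
Frame 4: OPEN (4+0=4). Cumulative: 25
Frame 5: SPARE (3+7=10). 10 + next roll (7) = 17. Cumulative: 42
Frame 6: SPARE (7+3=10). 10 + next roll (0) = 10. Cumulative: 52
Frame 7: SPARE (0+10=10). 10 + next roll (10) = 20. Cumulative: 72
Frame 8: STRIKE. 10 + next two rolls (3+0) = 13. Cumulative: 85
Frame 9: OPEN (3+0=3). Cumulative: 88
Frame 10: SPARE. Sum of all frame-10 rolls (3+7+4) = 14. Cumulative: 102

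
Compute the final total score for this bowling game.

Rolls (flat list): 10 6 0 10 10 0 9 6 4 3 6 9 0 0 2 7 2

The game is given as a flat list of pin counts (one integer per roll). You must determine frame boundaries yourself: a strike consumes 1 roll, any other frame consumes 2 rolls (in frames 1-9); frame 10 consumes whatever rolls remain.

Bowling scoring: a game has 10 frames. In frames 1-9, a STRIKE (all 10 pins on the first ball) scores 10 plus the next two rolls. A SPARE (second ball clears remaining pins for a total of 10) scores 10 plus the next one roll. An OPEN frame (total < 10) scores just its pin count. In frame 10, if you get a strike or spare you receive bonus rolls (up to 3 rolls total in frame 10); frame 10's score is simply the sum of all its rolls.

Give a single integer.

Answer: 112

Derivation:
Frame 1: STRIKE. 10 + next two rolls (6+0) = 16. Cumulative: 16
Frame 2: OPEN (6+0=6). Cumulative: 22
Frame 3: STRIKE. 10 + next two rolls (10+0) = 20. Cumulative: 42
Frame 4: STRIKE. 10 + next two rolls (0+9) = 19. Cumulative: 61
Frame 5: OPEN (0+9=9). Cumulative: 70
Frame 6: SPARE (6+4=10). 10 + next roll (3) = 13. Cumulative: 83
Frame 7: OPEN (3+6=9). Cumulative: 92
Frame 8: OPEN (9+0=9). Cumulative: 101
Frame 9: OPEN (0+2=2). Cumulative: 103
Frame 10: OPEN. Sum of all frame-10 rolls (7+2) = 9. Cumulative: 112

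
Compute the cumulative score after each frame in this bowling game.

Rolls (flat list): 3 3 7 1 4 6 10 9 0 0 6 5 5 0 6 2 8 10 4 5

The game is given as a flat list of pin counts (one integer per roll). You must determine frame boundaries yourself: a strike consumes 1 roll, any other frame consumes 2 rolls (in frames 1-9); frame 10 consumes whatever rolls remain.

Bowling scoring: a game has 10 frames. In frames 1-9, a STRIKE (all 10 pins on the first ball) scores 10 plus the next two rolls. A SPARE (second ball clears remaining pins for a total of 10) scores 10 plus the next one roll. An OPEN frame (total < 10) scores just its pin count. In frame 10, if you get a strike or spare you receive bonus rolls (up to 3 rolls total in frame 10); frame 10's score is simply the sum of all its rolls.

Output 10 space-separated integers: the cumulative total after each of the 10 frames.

Answer: 6 14 34 53 62 68 78 84 104 123

Derivation:
Frame 1: OPEN (3+3=6). Cumulative: 6
Frame 2: OPEN (7+1=8). Cumulative: 14
Frame 3: SPARE (4+6=10). 10 + next roll (10) = 20. Cumulative: 34
Frame 4: STRIKE. 10 + next two rolls (9+0) = 19. Cumulative: 53
Frame 5: OPEN (9+0=9). Cumulative: 62
Frame 6: OPEN (0+6=6). Cumulative: 68
Frame 7: SPARE (5+5=10). 10 + next roll (0) = 10. Cumulative: 78
Frame 8: OPEN (0+6=6). Cumulative: 84
Frame 9: SPARE (2+8=10). 10 + next roll (10) = 20. Cumulative: 104
Frame 10: STRIKE. Sum of all frame-10 rolls (10+4+5) = 19. Cumulative: 123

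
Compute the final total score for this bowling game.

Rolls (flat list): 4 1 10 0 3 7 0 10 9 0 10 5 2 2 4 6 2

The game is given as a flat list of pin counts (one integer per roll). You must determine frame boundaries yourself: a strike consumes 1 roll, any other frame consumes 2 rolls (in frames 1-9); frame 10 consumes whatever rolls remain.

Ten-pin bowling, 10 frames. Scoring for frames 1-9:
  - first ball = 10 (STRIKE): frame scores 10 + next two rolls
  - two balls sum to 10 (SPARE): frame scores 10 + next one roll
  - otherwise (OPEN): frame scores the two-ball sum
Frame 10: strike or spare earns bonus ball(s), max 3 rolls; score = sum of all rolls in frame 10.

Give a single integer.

Answer: 94

Derivation:
Frame 1: OPEN (4+1=5). Cumulative: 5
Frame 2: STRIKE. 10 + next two rolls (0+3) = 13. Cumulative: 18
Frame 3: OPEN (0+3=3). Cumulative: 21
Frame 4: OPEN (7+0=7). Cumulative: 28
Frame 5: STRIKE. 10 + next two rolls (9+0) = 19. Cumulative: 47
Frame 6: OPEN (9+0=9). Cumulative: 56
Frame 7: STRIKE. 10 + next two rolls (5+2) = 17. Cumulative: 73
Frame 8: OPEN (5+2=7). Cumulative: 80
Frame 9: OPEN (2+4=6). Cumulative: 86
Frame 10: OPEN. Sum of all frame-10 rolls (6+2) = 8. Cumulative: 94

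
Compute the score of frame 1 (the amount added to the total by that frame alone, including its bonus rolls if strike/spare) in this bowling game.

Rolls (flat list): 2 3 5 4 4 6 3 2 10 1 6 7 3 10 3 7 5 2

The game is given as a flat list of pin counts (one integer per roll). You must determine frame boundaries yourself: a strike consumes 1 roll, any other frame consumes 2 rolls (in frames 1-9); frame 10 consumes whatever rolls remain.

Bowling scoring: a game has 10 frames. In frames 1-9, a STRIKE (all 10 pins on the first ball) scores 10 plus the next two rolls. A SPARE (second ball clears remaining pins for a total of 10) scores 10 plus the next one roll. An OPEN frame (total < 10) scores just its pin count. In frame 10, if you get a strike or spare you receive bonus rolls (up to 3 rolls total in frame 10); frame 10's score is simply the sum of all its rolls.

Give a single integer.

Frame 1: OPEN (2+3=5). Cumulative: 5
Frame 2: OPEN (5+4=9). Cumulative: 14
Frame 3: SPARE (4+6=10). 10 + next roll (3) = 13. Cumulative: 27

Answer: 5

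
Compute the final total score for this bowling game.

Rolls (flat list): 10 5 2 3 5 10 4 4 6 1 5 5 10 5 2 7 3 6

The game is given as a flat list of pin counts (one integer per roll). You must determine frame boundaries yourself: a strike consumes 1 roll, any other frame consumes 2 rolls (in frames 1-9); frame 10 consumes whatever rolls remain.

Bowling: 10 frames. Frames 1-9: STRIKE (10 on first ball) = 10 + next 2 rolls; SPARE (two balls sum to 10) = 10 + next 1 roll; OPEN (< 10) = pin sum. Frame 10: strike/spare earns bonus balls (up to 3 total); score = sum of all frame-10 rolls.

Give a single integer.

Answer: 125

Derivation:
Frame 1: STRIKE. 10 + next two rolls (5+2) = 17. Cumulative: 17
Frame 2: OPEN (5+2=7). Cumulative: 24
Frame 3: OPEN (3+5=8). Cumulative: 32
Frame 4: STRIKE. 10 + next two rolls (4+4) = 18. Cumulative: 50
Frame 5: OPEN (4+4=8). Cumulative: 58
Frame 6: OPEN (6+1=7). Cumulative: 65
Frame 7: SPARE (5+5=10). 10 + next roll (10) = 20. Cumulative: 85
Frame 8: STRIKE. 10 + next two rolls (5+2) = 17. Cumulative: 102
Frame 9: OPEN (5+2=7). Cumulative: 109
Frame 10: SPARE. Sum of all frame-10 rolls (7+3+6) = 16. Cumulative: 125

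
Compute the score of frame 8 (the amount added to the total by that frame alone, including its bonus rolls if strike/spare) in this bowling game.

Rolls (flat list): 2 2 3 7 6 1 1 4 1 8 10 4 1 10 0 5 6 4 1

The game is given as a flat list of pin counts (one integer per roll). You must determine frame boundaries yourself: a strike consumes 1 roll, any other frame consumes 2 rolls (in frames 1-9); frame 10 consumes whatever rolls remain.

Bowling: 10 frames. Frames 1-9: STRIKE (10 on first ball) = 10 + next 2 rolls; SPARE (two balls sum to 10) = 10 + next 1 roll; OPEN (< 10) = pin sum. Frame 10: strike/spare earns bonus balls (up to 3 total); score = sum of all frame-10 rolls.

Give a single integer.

Frame 1: OPEN (2+2=4). Cumulative: 4
Frame 2: SPARE (3+7=10). 10 + next roll (6) = 16. Cumulative: 20
Frame 3: OPEN (6+1=7). Cumulative: 27
Frame 4: OPEN (1+4=5). Cumulative: 32
Frame 5: OPEN (1+8=9). Cumulative: 41
Frame 6: STRIKE. 10 + next two rolls (4+1) = 15. Cumulative: 56
Frame 7: OPEN (4+1=5). Cumulative: 61
Frame 8: STRIKE. 10 + next two rolls (0+5) = 15. Cumulative: 76
Frame 9: OPEN (0+5=5). Cumulative: 81
Frame 10: SPARE. Sum of all frame-10 rolls (6+4+1) = 11. Cumulative: 92

Answer: 15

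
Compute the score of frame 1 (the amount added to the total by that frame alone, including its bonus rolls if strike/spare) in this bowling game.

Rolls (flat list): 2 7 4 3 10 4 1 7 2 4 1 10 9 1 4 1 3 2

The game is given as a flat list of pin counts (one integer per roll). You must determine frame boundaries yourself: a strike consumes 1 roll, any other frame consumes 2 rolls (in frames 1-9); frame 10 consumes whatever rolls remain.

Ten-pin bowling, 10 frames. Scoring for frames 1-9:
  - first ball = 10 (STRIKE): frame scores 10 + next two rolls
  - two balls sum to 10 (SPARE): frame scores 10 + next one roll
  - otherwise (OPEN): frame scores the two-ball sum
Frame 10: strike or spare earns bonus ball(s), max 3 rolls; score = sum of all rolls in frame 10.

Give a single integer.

Frame 1: OPEN (2+7=9). Cumulative: 9
Frame 2: OPEN (4+3=7). Cumulative: 16
Frame 3: STRIKE. 10 + next two rolls (4+1) = 15. Cumulative: 31

Answer: 9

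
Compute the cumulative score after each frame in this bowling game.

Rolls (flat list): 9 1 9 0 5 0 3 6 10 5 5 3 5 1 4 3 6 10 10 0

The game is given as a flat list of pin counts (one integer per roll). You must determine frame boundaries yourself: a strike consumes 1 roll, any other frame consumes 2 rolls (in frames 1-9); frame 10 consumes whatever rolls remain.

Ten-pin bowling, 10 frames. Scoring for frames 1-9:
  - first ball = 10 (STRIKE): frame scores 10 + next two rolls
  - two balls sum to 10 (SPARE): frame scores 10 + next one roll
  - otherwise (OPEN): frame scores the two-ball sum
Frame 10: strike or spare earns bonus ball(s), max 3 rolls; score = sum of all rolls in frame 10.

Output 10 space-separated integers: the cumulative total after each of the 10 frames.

Answer: 19 28 33 42 62 75 83 88 97 117

Derivation:
Frame 1: SPARE (9+1=10). 10 + next roll (9) = 19. Cumulative: 19
Frame 2: OPEN (9+0=9). Cumulative: 28
Frame 3: OPEN (5+0=5). Cumulative: 33
Frame 4: OPEN (3+6=9). Cumulative: 42
Frame 5: STRIKE. 10 + next two rolls (5+5) = 20. Cumulative: 62
Frame 6: SPARE (5+5=10). 10 + next roll (3) = 13. Cumulative: 75
Frame 7: OPEN (3+5=8). Cumulative: 83
Frame 8: OPEN (1+4=5). Cumulative: 88
Frame 9: OPEN (3+6=9). Cumulative: 97
Frame 10: STRIKE. Sum of all frame-10 rolls (10+10+0) = 20. Cumulative: 117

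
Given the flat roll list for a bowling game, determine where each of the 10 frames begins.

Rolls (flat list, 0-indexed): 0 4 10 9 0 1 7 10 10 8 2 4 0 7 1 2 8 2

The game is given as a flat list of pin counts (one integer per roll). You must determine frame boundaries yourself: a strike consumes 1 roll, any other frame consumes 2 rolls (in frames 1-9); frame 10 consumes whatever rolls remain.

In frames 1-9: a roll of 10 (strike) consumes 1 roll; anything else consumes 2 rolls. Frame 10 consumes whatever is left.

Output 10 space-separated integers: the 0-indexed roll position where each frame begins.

Answer: 0 2 3 5 7 8 9 11 13 15

Derivation:
Frame 1 starts at roll index 0: rolls=0,4 (sum=4), consumes 2 rolls
Frame 2 starts at roll index 2: roll=10 (strike), consumes 1 roll
Frame 3 starts at roll index 3: rolls=9,0 (sum=9), consumes 2 rolls
Frame 4 starts at roll index 5: rolls=1,7 (sum=8), consumes 2 rolls
Frame 5 starts at roll index 7: roll=10 (strike), consumes 1 roll
Frame 6 starts at roll index 8: roll=10 (strike), consumes 1 roll
Frame 7 starts at roll index 9: rolls=8,2 (sum=10), consumes 2 rolls
Frame 8 starts at roll index 11: rolls=4,0 (sum=4), consumes 2 rolls
Frame 9 starts at roll index 13: rolls=7,1 (sum=8), consumes 2 rolls
Frame 10 starts at roll index 15: 3 remaining rolls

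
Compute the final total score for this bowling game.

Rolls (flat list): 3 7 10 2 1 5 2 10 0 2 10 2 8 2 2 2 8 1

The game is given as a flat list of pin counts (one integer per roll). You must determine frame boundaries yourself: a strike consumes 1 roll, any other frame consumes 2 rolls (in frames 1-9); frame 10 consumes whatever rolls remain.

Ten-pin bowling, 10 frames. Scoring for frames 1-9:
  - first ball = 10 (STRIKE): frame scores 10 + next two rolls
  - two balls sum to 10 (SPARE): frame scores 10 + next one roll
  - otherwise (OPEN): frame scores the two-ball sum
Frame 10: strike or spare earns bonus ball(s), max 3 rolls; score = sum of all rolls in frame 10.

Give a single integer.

Frame 1: SPARE (3+7=10). 10 + next roll (10) = 20. Cumulative: 20
Frame 2: STRIKE. 10 + next two rolls (2+1) = 13. Cumulative: 33
Frame 3: OPEN (2+1=3). Cumulative: 36
Frame 4: OPEN (5+2=7). Cumulative: 43
Frame 5: STRIKE. 10 + next two rolls (0+2) = 12. Cumulative: 55
Frame 6: OPEN (0+2=2). Cumulative: 57
Frame 7: STRIKE. 10 + next two rolls (2+8) = 20. Cumulative: 77
Frame 8: SPARE (2+8=10). 10 + next roll (2) = 12. Cumulative: 89
Frame 9: OPEN (2+2=4). Cumulative: 93
Frame 10: SPARE. Sum of all frame-10 rolls (2+8+1) = 11. Cumulative: 104

Answer: 104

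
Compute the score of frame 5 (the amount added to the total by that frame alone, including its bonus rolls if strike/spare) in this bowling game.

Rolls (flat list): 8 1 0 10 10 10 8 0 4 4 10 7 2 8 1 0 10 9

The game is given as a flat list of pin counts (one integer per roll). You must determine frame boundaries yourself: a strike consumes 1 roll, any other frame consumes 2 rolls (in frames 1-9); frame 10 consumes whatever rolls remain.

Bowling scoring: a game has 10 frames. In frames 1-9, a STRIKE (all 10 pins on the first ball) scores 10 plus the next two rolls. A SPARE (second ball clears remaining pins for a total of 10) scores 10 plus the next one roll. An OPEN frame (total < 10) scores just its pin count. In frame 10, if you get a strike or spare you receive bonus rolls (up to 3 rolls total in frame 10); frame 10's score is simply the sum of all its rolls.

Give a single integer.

Frame 1: OPEN (8+1=9). Cumulative: 9
Frame 2: SPARE (0+10=10). 10 + next roll (10) = 20. Cumulative: 29
Frame 3: STRIKE. 10 + next two rolls (10+8) = 28. Cumulative: 57
Frame 4: STRIKE. 10 + next two rolls (8+0) = 18. Cumulative: 75
Frame 5: OPEN (8+0=8). Cumulative: 83
Frame 6: OPEN (4+4=8). Cumulative: 91
Frame 7: STRIKE. 10 + next two rolls (7+2) = 19. Cumulative: 110

Answer: 8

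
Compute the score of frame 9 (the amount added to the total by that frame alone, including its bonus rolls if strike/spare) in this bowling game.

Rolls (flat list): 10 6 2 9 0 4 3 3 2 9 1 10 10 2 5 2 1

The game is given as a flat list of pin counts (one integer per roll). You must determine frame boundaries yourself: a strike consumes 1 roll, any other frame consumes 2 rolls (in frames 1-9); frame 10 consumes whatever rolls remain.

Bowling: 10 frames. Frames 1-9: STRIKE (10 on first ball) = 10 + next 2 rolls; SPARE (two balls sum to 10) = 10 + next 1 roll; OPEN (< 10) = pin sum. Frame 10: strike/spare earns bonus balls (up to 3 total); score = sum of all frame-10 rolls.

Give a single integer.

Frame 1: STRIKE. 10 + next two rolls (6+2) = 18. Cumulative: 18
Frame 2: OPEN (6+2=8). Cumulative: 26
Frame 3: OPEN (9+0=9). Cumulative: 35
Frame 4: OPEN (4+3=7). Cumulative: 42
Frame 5: OPEN (3+2=5). Cumulative: 47
Frame 6: SPARE (9+1=10). 10 + next roll (10) = 20. Cumulative: 67
Frame 7: STRIKE. 10 + next two rolls (10+2) = 22. Cumulative: 89
Frame 8: STRIKE. 10 + next two rolls (2+5) = 17. Cumulative: 106
Frame 9: OPEN (2+5=7). Cumulative: 113
Frame 10: OPEN. Sum of all frame-10 rolls (2+1) = 3. Cumulative: 116

Answer: 7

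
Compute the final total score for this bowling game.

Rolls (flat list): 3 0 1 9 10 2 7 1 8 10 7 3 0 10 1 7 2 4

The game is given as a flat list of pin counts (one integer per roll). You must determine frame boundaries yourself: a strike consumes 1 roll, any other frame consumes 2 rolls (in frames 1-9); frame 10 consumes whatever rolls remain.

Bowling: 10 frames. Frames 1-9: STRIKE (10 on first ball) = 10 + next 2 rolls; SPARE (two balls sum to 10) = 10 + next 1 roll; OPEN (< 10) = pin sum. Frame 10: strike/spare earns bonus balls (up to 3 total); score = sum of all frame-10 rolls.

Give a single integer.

Answer: 115

Derivation:
Frame 1: OPEN (3+0=3). Cumulative: 3
Frame 2: SPARE (1+9=10). 10 + next roll (10) = 20. Cumulative: 23
Frame 3: STRIKE. 10 + next two rolls (2+7) = 19. Cumulative: 42
Frame 4: OPEN (2+7=9). Cumulative: 51
Frame 5: OPEN (1+8=9). Cumulative: 60
Frame 6: STRIKE. 10 + next two rolls (7+3) = 20. Cumulative: 80
Frame 7: SPARE (7+3=10). 10 + next roll (0) = 10. Cumulative: 90
Frame 8: SPARE (0+10=10). 10 + next roll (1) = 11. Cumulative: 101
Frame 9: OPEN (1+7=8). Cumulative: 109
Frame 10: OPEN. Sum of all frame-10 rolls (2+4) = 6. Cumulative: 115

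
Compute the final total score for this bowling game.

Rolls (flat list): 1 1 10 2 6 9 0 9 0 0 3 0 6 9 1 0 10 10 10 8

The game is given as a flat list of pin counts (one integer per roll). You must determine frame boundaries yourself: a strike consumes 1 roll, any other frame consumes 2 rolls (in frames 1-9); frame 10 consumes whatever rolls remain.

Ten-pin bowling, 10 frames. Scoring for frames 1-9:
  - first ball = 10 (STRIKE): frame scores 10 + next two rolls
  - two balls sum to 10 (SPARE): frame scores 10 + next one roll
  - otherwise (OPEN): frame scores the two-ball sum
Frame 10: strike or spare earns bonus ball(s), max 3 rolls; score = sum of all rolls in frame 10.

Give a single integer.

Answer: 113

Derivation:
Frame 1: OPEN (1+1=2). Cumulative: 2
Frame 2: STRIKE. 10 + next two rolls (2+6) = 18. Cumulative: 20
Frame 3: OPEN (2+6=8). Cumulative: 28
Frame 4: OPEN (9+0=9). Cumulative: 37
Frame 5: OPEN (9+0=9). Cumulative: 46
Frame 6: OPEN (0+3=3). Cumulative: 49
Frame 7: OPEN (0+6=6). Cumulative: 55
Frame 8: SPARE (9+1=10). 10 + next roll (0) = 10. Cumulative: 65
Frame 9: SPARE (0+10=10). 10 + next roll (10) = 20. Cumulative: 85
Frame 10: STRIKE. Sum of all frame-10 rolls (10+10+8) = 28. Cumulative: 113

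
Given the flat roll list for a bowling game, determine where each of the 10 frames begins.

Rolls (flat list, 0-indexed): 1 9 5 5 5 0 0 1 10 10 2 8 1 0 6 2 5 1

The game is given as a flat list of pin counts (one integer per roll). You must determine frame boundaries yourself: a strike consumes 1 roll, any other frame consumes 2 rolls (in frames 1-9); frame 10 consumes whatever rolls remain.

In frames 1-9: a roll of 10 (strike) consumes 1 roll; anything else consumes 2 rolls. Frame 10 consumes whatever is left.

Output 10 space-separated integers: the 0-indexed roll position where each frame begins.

Answer: 0 2 4 6 8 9 10 12 14 16

Derivation:
Frame 1 starts at roll index 0: rolls=1,9 (sum=10), consumes 2 rolls
Frame 2 starts at roll index 2: rolls=5,5 (sum=10), consumes 2 rolls
Frame 3 starts at roll index 4: rolls=5,0 (sum=5), consumes 2 rolls
Frame 4 starts at roll index 6: rolls=0,1 (sum=1), consumes 2 rolls
Frame 5 starts at roll index 8: roll=10 (strike), consumes 1 roll
Frame 6 starts at roll index 9: roll=10 (strike), consumes 1 roll
Frame 7 starts at roll index 10: rolls=2,8 (sum=10), consumes 2 rolls
Frame 8 starts at roll index 12: rolls=1,0 (sum=1), consumes 2 rolls
Frame 9 starts at roll index 14: rolls=6,2 (sum=8), consumes 2 rolls
Frame 10 starts at roll index 16: 2 remaining rolls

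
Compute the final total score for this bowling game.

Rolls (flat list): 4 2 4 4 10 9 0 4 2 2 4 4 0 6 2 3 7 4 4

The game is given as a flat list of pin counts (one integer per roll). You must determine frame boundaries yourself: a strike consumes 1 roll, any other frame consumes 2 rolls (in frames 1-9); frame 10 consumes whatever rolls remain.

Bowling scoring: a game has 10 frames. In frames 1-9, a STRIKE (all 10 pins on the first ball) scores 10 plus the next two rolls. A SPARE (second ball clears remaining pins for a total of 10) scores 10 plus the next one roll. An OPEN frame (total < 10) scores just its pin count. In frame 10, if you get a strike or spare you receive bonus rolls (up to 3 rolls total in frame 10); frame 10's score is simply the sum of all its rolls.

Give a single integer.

Answer: 88

Derivation:
Frame 1: OPEN (4+2=6). Cumulative: 6
Frame 2: OPEN (4+4=8). Cumulative: 14
Frame 3: STRIKE. 10 + next two rolls (9+0) = 19. Cumulative: 33
Frame 4: OPEN (9+0=9). Cumulative: 42
Frame 5: OPEN (4+2=6). Cumulative: 48
Frame 6: OPEN (2+4=6). Cumulative: 54
Frame 7: OPEN (4+0=4). Cumulative: 58
Frame 8: OPEN (6+2=8). Cumulative: 66
Frame 9: SPARE (3+7=10). 10 + next roll (4) = 14. Cumulative: 80
Frame 10: OPEN. Sum of all frame-10 rolls (4+4) = 8. Cumulative: 88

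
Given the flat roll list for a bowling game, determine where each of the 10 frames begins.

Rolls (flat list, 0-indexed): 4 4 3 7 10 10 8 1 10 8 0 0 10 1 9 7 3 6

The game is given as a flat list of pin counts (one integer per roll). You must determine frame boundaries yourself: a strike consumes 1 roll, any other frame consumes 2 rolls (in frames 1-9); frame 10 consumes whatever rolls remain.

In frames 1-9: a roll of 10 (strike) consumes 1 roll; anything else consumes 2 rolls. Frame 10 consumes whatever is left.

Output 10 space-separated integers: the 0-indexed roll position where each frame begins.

Answer: 0 2 4 5 6 8 9 11 13 15

Derivation:
Frame 1 starts at roll index 0: rolls=4,4 (sum=8), consumes 2 rolls
Frame 2 starts at roll index 2: rolls=3,7 (sum=10), consumes 2 rolls
Frame 3 starts at roll index 4: roll=10 (strike), consumes 1 roll
Frame 4 starts at roll index 5: roll=10 (strike), consumes 1 roll
Frame 5 starts at roll index 6: rolls=8,1 (sum=9), consumes 2 rolls
Frame 6 starts at roll index 8: roll=10 (strike), consumes 1 roll
Frame 7 starts at roll index 9: rolls=8,0 (sum=8), consumes 2 rolls
Frame 8 starts at roll index 11: rolls=0,10 (sum=10), consumes 2 rolls
Frame 9 starts at roll index 13: rolls=1,9 (sum=10), consumes 2 rolls
Frame 10 starts at roll index 15: 3 remaining rolls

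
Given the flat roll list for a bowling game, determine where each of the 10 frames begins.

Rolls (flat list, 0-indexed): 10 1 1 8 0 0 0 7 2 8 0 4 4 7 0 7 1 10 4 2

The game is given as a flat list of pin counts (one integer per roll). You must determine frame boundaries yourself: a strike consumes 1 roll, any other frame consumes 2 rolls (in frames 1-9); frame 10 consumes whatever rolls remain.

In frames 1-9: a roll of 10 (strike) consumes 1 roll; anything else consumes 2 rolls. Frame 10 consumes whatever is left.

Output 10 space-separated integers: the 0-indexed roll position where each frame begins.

Frame 1 starts at roll index 0: roll=10 (strike), consumes 1 roll
Frame 2 starts at roll index 1: rolls=1,1 (sum=2), consumes 2 rolls
Frame 3 starts at roll index 3: rolls=8,0 (sum=8), consumes 2 rolls
Frame 4 starts at roll index 5: rolls=0,0 (sum=0), consumes 2 rolls
Frame 5 starts at roll index 7: rolls=7,2 (sum=9), consumes 2 rolls
Frame 6 starts at roll index 9: rolls=8,0 (sum=8), consumes 2 rolls
Frame 7 starts at roll index 11: rolls=4,4 (sum=8), consumes 2 rolls
Frame 8 starts at roll index 13: rolls=7,0 (sum=7), consumes 2 rolls
Frame 9 starts at roll index 15: rolls=7,1 (sum=8), consumes 2 rolls
Frame 10 starts at roll index 17: 3 remaining rolls

Answer: 0 1 3 5 7 9 11 13 15 17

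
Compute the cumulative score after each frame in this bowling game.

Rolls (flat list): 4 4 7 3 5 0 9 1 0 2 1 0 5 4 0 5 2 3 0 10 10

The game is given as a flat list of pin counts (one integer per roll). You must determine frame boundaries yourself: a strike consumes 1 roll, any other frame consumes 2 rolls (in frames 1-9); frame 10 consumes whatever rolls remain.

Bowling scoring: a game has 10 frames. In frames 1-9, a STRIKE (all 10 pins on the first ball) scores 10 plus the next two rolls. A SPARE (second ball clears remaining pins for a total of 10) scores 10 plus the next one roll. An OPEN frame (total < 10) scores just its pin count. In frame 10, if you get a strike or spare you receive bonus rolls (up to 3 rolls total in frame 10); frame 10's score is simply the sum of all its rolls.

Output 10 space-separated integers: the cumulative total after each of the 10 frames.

Frame 1: OPEN (4+4=8). Cumulative: 8
Frame 2: SPARE (7+3=10). 10 + next roll (5) = 15. Cumulative: 23
Frame 3: OPEN (5+0=5). Cumulative: 28
Frame 4: SPARE (9+1=10). 10 + next roll (0) = 10. Cumulative: 38
Frame 5: OPEN (0+2=2). Cumulative: 40
Frame 6: OPEN (1+0=1). Cumulative: 41
Frame 7: OPEN (5+4=9). Cumulative: 50
Frame 8: OPEN (0+5=5). Cumulative: 55
Frame 9: OPEN (2+3=5). Cumulative: 60
Frame 10: SPARE. Sum of all frame-10 rolls (0+10+10) = 20. Cumulative: 80

Answer: 8 23 28 38 40 41 50 55 60 80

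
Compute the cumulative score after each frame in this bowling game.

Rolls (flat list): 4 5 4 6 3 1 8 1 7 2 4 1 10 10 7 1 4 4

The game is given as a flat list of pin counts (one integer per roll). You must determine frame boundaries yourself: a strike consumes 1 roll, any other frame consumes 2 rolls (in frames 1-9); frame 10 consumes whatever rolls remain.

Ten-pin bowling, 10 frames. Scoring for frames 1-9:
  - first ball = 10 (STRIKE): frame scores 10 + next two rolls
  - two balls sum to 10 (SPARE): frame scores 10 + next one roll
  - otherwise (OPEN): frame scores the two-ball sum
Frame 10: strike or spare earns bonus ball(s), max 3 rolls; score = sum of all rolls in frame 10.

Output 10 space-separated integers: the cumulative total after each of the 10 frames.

Frame 1: OPEN (4+5=9). Cumulative: 9
Frame 2: SPARE (4+6=10). 10 + next roll (3) = 13. Cumulative: 22
Frame 3: OPEN (3+1=4). Cumulative: 26
Frame 4: OPEN (8+1=9). Cumulative: 35
Frame 5: OPEN (7+2=9). Cumulative: 44
Frame 6: OPEN (4+1=5). Cumulative: 49
Frame 7: STRIKE. 10 + next two rolls (10+7) = 27. Cumulative: 76
Frame 8: STRIKE. 10 + next two rolls (7+1) = 18. Cumulative: 94
Frame 9: OPEN (7+1=8). Cumulative: 102
Frame 10: OPEN. Sum of all frame-10 rolls (4+4) = 8. Cumulative: 110

Answer: 9 22 26 35 44 49 76 94 102 110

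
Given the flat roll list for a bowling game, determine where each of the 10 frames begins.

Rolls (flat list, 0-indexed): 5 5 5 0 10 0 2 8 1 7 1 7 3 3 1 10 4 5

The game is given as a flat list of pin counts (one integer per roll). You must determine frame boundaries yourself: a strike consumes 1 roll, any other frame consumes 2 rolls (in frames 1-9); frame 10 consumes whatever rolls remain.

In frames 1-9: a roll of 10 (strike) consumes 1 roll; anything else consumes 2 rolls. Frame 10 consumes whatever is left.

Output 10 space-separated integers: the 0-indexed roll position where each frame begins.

Frame 1 starts at roll index 0: rolls=5,5 (sum=10), consumes 2 rolls
Frame 2 starts at roll index 2: rolls=5,0 (sum=5), consumes 2 rolls
Frame 3 starts at roll index 4: roll=10 (strike), consumes 1 roll
Frame 4 starts at roll index 5: rolls=0,2 (sum=2), consumes 2 rolls
Frame 5 starts at roll index 7: rolls=8,1 (sum=9), consumes 2 rolls
Frame 6 starts at roll index 9: rolls=7,1 (sum=8), consumes 2 rolls
Frame 7 starts at roll index 11: rolls=7,3 (sum=10), consumes 2 rolls
Frame 8 starts at roll index 13: rolls=3,1 (sum=4), consumes 2 rolls
Frame 9 starts at roll index 15: roll=10 (strike), consumes 1 roll
Frame 10 starts at roll index 16: 2 remaining rolls

Answer: 0 2 4 5 7 9 11 13 15 16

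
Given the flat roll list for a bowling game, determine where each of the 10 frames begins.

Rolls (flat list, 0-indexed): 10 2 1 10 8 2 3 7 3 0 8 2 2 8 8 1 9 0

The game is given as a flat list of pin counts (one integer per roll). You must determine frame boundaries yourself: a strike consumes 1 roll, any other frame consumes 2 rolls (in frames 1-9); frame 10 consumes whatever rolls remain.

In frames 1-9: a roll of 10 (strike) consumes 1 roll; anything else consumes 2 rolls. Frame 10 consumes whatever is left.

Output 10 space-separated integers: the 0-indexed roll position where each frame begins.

Answer: 0 1 3 4 6 8 10 12 14 16

Derivation:
Frame 1 starts at roll index 0: roll=10 (strike), consumes 1 roll
Frame 2 starts at roll index 1: rolls=2,1 (sum=3), consumes 2 rolls
Frame 3 starts at roll index 3: roll=10 (strike), consumes 1 roll
Frame 4 starts at roll index 4: rolls=8,2 (sum=10), consumes 2 rolls
Frame 5 starts at roll index 6: rolls=3,7 (sum=10), consumes 2 rolls
Frame 6 starts at roll index 8: rolls=3,0 (sum=3), consumes 2 rolls
Frame 7 starts at roll index 10: rolls=8,2 (sum=10), consumes 2 rolls
Frame 8 starts at roll index 12: rolls=2,8 (sum=10), consumes 2 rolls
Frame 9 starts at roll index 14: rolls=8,1 (sum=9), consumes 2 rolls
Frame 10 starts at roll index 16: 2 remaining rolls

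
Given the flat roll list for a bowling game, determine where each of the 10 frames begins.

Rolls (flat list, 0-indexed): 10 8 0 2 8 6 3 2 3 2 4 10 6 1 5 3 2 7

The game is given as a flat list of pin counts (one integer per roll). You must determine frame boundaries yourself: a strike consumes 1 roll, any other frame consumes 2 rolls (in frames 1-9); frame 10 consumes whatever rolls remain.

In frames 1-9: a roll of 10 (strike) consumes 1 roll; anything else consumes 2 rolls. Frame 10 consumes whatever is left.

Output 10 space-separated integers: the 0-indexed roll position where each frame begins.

Answer: 0 1 3 5 7 9 11 12 14 16

Derivation:
Frame 1 starts at roll index 0: roll=10 (strike), consumes 1 roll
Frame 2 starts at roll index 1: rolls=8,0 (sum=8), consumes 2 rolls
Frame 3 starts at roll index 3: rolls=2,8 (sum=10), consumes 2 rolls
Frame 4 starts at roll index 5: rolls=6,3 (sum=9), consumes 2 rolls
Frame 5 starts at roll index 7: rolls=2,3 (sum=5), consumes 2 rolls
Frame 6 starts at roll index 9: rolls=2,4 (sum=6), consumes 2 rolls
Frame 7 starts at roll index 11: roll=10 (strike), consumes 1 roll
Frame 8 starts at roll index 12: rolls=6,1 (sum=7), consumes 2 rolls
Frame 9 starts at roll index 14: rolls=5,3 (sum=8), consumes 2 rolls
Frame 10 starts at roll index 16: 2 remaining rolls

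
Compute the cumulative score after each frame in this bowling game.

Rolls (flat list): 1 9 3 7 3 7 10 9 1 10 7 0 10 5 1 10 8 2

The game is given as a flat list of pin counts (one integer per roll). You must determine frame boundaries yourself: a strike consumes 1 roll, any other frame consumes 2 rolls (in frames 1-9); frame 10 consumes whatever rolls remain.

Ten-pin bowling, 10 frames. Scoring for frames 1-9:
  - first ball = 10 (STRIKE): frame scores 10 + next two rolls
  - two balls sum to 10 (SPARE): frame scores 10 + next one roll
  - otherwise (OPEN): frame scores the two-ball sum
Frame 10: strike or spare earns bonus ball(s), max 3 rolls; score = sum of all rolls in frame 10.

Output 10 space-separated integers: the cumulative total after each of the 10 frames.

Answer: 13 26 46 66 86 103 110 126 132 152

Derivation:
Frame 1: SPARE (1+9=10). 10 + next roll (3) = 13. Cumulative: 13
Frame 2: SPARE (3+7=10). 10 + next roll (3) = 13. Cumulative: 26
Frame 3: SPARE (3+7=10). 10 + next roll (10) = 20. Cumulative: 46
Frame 4: STRIKE. 10 + next two rolls (9+1) = 20. Cumulative: 66
Frame 5: SPARE (9+1=10). 10 + next roll (10) = 20. Cumulative: 86
Frame 6: STRIKE. 10 + next two rolls (7+0) = 17. Cumulative: 103
Frame 7: OPEN (7+0=7). Cumulative: 110
Frame 8: STRIKE. 10 + next two rolls (5+1) = 16. Cumulative: 126
Frame 9: OPEN (5+1=6). Cumulative: 132
Frame 10: STRIKE. Sum of all frame-10 rolls (10+8+2) = 20. Cumulative: 152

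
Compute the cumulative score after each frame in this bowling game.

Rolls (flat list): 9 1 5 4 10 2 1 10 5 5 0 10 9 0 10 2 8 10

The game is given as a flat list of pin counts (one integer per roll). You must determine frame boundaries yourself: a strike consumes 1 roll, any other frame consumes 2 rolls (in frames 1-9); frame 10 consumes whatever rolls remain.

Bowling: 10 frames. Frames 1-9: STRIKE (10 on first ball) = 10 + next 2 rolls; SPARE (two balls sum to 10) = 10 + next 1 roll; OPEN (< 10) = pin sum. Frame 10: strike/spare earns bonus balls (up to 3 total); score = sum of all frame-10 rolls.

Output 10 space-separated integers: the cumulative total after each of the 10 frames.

Frame 1: SPARE (9+1=10). 10 + next roll (5) = 15. Cumulative: 15
Frame 2: OPEN (5+4=9). Cumulative: 24
Frame 3: STRIKE. 10 + next two rolls (2+1) = 13. Cumulative: 37
Frame 4: OPEN (2+1=3). Cumulative: 40
Frame 5: STRIKE. 10 + next two rolls (5+5) = 20. Cumulative: 60
Frame 6: SPARE (5+5=10). 10 + next roll (0) = 10. Cumulative: 70
Frame 7: SPARE (0+10=10). 10 + next roll (9) = 19. Cumulative: 89
Frame 8: OPEN (9+0=9). Cumulative: 98
Frame 9: STRIKE. 10 + next two rolls (2+8) = 20. Cumulative: 118
Frame 10: SPARE. Sum of all frame-10 rolls (2+8+10) = 20. Cumulative: 138

Answer: 15 24 37 40 60 70 89 98 118 138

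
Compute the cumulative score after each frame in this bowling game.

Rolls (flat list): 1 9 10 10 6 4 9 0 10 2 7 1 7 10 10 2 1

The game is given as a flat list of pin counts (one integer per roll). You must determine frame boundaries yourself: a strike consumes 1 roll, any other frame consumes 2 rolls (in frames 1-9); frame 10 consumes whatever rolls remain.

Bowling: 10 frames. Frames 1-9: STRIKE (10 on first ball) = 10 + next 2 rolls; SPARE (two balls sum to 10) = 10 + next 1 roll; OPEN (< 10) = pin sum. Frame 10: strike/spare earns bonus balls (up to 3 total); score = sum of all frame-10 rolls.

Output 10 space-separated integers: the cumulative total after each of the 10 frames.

Answer: 20 46 66 85 94 113 122 130 152 165

Derivation:
Frame 1: SPARE (1+9=10). 10 + next roll (10) = 20. Cumulative: 20
Frame 2: STRIKE. 10 + next two rolls (10+6) = 26. Cumulative: 46
Frame 3: STRIKE. 10 + next two rolls (6+4) = 20. Cumulative: 66
Frame 4: SPARE (6+4=10). 10 + next roll (9) = 19. Cumulative: 85
Frame 5: OPEN (9+0=9). Cumulative: 94
Frame 6: STRIKE. 10 + next two rolls (2+7) = 19. Cumulative: 113
Frame 7: OPEN (2+7=9). Cumulative: 122
Frame 8: OPEN (1+7=8). Cumulative: 130
Frame 9: STRIKE. 10 + next two rolls (10+2) = 22. Cumulative: 152
Frame 10: STRIKE. Sum of all frame-10 rolls (10+2+1) = 13. Cumulative: 165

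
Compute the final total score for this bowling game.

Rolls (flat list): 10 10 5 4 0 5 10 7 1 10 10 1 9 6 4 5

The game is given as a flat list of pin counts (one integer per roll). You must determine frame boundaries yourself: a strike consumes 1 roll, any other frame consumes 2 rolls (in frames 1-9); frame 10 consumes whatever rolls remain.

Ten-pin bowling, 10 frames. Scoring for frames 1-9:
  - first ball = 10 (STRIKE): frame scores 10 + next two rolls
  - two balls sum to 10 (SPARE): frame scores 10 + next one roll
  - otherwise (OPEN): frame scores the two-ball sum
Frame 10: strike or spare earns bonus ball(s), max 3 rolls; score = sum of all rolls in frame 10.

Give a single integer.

Frame 1: STRIKE. 10 + next two rolls (10+5) = 25. Cumulative: 25
Frame 2: STRIKE. 10 + next two rolls (5+4) = 19. Cumulative: 44
Frame 3: OPEN (5+4=9). Cumulative: 53
Frame 4: OPEN (0+5=5). Cumulative: 58
Frame 5: STRIKE. 10 + next two rolls (7+1) = 18. Cumulative: 76
Frame 6: OPEN (7+1=8). Cumulative: 84
Frame 7: STRIKE. 10 + next two rolls (10+1) = 21. Cumulative: 105
Frame 8: STRIKE. 10 + next two rolls (1+9) = 20. Cumulative: 125
Frame 9: SPARE (1+9=10). 10 + next roll (6) = 16. Cumulative: 141
Frame 10: SPARE. Sum of all frame-10 rolls (6+4+5) = 15. Cumulative: 156

Answer: 156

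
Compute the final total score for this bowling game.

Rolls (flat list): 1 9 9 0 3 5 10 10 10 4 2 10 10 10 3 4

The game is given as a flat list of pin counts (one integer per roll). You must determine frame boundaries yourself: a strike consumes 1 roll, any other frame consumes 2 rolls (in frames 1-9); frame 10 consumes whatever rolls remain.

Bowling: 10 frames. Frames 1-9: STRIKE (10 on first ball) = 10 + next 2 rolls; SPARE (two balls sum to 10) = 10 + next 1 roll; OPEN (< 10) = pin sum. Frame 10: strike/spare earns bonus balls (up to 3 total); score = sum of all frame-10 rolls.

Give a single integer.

Answer: 182

Derivation:
Frame 1: SPARE (1+9=10). 10 + next roll (9) = 19. Cumulative: 19
Frame 2: OPEN (9+0=9). Cumulative: 28
Frame 3: OPEN (3+5=8). Cumulative: 36
Frame 4: STRIKE. 10 + next two rolls (10+10) = 30. Cumulative: 66
Frame 5: STRIKE. 10 + next two rolls (10+4) = 24. Cumulative: 90
Frame 6: STRIKE. 10 + next two rolls (4+2) = 16. Cumulative: 106
Frame 7: OPEN (4+2=6). Cumulative: 112
Frame 8: STRIKE. 10 + next two rolls (10+10) = 30. Cumulative: 142
Frame 9: STRIKE. 10 + next two rolls (10+3) = 23. Cumulative: 165
Frame 10: STRIKE. Sum of all frame-10 rolls (10+3+4) = 17. Cumulative: 182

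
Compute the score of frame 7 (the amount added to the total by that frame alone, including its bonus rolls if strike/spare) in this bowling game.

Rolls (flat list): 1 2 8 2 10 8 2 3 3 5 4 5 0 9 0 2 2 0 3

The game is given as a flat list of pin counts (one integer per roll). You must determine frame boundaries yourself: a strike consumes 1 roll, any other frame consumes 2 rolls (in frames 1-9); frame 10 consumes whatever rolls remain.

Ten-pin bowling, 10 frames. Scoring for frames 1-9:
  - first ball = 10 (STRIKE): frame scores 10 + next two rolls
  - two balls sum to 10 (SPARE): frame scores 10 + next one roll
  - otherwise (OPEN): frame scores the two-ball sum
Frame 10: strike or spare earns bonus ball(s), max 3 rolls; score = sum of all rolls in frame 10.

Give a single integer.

Answer: 5

Derivation:
Frame 1: OPEN (1+2=3). Cumulative: 3
Frame 2: SPARE (8+2=10). 10 + next roll (10) = 20. Cumulative: 23
Frame 3: STRIKE. 10 + next two rolls (8+2) = 20. Cumulative: 43
Frame 4: SPARE (8+2=10). 10 + next roll (3) = 13. Cumulative: 56
Frame 5: OPEN (3+3=6). Cumulative: 62
Frame 6: OPEN (5+4=9). Cumulative: 71
Frame 7: OPEN (5+0=5). Cumulative: 76
Frame 8: OPEN (9+0=9). Cumulative: 85
Frame 9: OPEN (2+2=4). Cumulative: 89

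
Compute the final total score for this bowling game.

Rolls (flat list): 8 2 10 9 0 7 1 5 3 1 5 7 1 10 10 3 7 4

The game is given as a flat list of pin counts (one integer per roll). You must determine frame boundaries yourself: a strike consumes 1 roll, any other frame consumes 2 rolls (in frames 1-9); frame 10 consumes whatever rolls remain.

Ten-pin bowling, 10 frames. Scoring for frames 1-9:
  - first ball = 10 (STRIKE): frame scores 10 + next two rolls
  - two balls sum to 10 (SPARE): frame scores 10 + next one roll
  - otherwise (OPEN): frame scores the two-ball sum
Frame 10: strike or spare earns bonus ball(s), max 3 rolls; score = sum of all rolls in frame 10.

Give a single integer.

Frame 1: SPARE (8+2=10). 10 + next roll (10) = 20. Cumulative: 20
Frame 2: STRIKE. 10 + next two rolls (9+0) = 19. Cumulative: 39
Frame 3: OPEN (9+0=9). Cumulative: 48
Frame 4: OPEN (7+1=8). Cumulative: 56
Frame 5: OPEN (5+3=8). Cumulative: 64
Frame 6: OPEN (1+5=6). Cumulative: 70
Frame 7: OPEN (7+1=8). Cumulative: 78
Frame 8: STRIKE. 10 + next two rolls (10+3) = 23. Cumulative: 101
Frame 9: STRIKE. 10 + next two rolls (3+7) = 20. Cumulative: 121
Frame 10: SPARE. Sum of all frame-10 rolls (3+7+4) = 14. Cumulative: 135

Answer: 135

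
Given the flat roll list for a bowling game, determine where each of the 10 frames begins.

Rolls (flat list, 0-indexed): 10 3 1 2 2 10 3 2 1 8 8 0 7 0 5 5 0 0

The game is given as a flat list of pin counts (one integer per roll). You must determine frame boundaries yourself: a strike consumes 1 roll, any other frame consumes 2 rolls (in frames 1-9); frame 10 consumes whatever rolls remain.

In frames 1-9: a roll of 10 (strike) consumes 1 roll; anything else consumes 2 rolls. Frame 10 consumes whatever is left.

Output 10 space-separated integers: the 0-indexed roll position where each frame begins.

Frame 1 starts at roll index 0: roll=10 (strike), consumes 1 roll
Frame 2 starts at roll index 1: rolls=3,1 (sum=4), consumes 2 rolls
Frame 3 starts at roll index 3: rolls=2,2 (sum=4), consumes 2 rolls
Frame 4 starts at roll index 5: roll=10 (strike), consumes 1 roll
Frame 5 starts at roll index 6: rolls=3,2 (sum=5), consumes 2 rolls
Frame 6 starts at roll index 8: rolls=1,8 (sum=9), consumes 2 rolls
Frame 7 starts at roll index 10: rolls=8,0 (sum=8), consumes 2 rolls
Frame 8 starts at roll index 12: rolls=7,0 (sum=7), consumes 2 rolls
Frame 9 starts at roll index 14: rolls=5,5 (sum=10), consumes 2 rolls
Frame 10 starts at roll index 16: 2 remaining rolls

Answer: 0 1 3 5 6 8 10 12 14 16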